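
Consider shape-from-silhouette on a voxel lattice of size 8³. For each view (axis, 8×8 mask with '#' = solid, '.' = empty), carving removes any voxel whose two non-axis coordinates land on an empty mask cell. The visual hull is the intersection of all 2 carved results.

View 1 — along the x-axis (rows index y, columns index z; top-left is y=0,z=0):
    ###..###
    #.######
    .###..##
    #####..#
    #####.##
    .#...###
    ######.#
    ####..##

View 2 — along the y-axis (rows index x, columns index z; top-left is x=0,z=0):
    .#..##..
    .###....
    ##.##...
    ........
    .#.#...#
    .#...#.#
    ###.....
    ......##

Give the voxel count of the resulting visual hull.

full grid |V| = 512
  1. axis=0 (YZ plane), |mask|=48  ⇒  voxels=384
  2. axis=1 (XZ plane), |mask|=21  ⇒  voxels=132

remaining voxels: 132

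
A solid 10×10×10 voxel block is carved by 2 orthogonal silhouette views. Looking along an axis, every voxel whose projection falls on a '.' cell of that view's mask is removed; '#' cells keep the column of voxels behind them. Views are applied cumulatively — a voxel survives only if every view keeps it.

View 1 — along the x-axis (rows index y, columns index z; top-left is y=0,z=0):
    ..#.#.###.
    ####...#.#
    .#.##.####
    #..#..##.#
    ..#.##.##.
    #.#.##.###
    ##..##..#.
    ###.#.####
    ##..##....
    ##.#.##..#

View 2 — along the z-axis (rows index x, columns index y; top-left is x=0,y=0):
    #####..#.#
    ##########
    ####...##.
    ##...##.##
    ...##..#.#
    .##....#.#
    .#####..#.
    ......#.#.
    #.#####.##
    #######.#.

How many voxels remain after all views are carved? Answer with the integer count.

350 voxels

initial block: 10^3 = 1000
carve view 1 (along x, YZ-mask fill 58/100): 580 voxels remain
carve view 2 (along z, XY-mask fill 61/100): 350 voxels remain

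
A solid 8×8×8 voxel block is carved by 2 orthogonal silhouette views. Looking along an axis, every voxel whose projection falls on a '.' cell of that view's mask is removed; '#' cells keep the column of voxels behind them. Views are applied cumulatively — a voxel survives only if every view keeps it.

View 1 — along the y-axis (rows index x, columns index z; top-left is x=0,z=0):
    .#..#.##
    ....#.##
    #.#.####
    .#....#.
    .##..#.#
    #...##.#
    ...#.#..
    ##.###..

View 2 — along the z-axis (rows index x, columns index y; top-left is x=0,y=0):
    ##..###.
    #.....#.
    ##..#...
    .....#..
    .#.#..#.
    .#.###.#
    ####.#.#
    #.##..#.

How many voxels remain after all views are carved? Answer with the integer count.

start: 8×8×8 = 512 voxels
step 1: project along y, AND mask (30/64) → |grid| = 240
step 2: project along z, AND mask (29/64) → |grid| = 110

voxel count = 110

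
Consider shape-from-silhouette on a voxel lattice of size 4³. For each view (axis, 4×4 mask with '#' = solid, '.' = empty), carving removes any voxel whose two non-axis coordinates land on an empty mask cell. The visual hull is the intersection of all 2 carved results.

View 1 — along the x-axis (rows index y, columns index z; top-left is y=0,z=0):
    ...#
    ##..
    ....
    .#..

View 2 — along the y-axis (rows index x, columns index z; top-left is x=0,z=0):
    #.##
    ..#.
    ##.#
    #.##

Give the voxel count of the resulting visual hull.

|visual hull| = 8

before carving: 64 voxels (4×4×4)
[1] x-view keeps 4 columns → grid now 16
[2] y-view keeps 10 columns → grid now 8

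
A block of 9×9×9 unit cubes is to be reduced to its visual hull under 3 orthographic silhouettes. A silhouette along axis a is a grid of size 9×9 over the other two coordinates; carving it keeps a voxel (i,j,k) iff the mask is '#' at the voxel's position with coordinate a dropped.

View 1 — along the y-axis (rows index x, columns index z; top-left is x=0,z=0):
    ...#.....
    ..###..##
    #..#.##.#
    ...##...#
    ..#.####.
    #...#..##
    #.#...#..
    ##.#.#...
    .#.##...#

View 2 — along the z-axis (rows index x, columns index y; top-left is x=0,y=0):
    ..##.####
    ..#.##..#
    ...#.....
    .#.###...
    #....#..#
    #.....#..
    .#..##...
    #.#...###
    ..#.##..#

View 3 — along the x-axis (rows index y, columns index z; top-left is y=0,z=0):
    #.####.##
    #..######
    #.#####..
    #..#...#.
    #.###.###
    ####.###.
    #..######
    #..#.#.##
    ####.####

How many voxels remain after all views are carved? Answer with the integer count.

voxel count = 85

initial block: 9^3 = 729
carve view 1 (along y, XZ-mask fill 34/81): 306 voxels remain
carve view 2 (along z, XY-mask fill 32/81): 111 voxels remain
carve view 3 (along x, YZ-mask fill 57/81): 85 voxels remain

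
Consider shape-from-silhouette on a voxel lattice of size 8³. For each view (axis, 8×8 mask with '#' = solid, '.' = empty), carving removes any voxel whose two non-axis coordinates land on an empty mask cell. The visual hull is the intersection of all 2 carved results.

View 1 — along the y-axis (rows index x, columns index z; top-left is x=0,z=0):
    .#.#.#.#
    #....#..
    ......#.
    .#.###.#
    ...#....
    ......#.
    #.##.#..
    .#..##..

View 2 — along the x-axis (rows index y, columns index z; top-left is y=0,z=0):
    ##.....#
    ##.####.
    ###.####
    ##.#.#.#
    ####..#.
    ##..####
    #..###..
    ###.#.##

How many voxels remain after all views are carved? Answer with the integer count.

voxel count = 111

before carving: 512 voxels (8×8×8)
step 1: project along y, AND mask (21/64) → |grid| = 168
step 2: project along x, AND mask (42/64) → |grid| = 111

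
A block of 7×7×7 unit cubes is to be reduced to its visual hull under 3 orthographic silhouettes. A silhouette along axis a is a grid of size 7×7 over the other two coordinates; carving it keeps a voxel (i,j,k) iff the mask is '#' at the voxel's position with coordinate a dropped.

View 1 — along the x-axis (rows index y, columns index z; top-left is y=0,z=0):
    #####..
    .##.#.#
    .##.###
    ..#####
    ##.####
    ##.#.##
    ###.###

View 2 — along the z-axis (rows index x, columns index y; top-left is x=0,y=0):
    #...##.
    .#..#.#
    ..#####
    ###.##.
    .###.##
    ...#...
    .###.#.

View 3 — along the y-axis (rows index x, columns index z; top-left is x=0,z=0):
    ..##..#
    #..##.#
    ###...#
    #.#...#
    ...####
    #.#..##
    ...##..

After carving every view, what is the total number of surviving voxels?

initial block: 7^3 = 343
carve view 1 (along x, YZ-mask fill 36/49): 252 voxels remain
carve view 2 (along z, XY-mask fill 26/49): 133 voxels remain
carve view 3 (along y, XZ-mask fill 24/49): 63 voxels remain

voxel count = 63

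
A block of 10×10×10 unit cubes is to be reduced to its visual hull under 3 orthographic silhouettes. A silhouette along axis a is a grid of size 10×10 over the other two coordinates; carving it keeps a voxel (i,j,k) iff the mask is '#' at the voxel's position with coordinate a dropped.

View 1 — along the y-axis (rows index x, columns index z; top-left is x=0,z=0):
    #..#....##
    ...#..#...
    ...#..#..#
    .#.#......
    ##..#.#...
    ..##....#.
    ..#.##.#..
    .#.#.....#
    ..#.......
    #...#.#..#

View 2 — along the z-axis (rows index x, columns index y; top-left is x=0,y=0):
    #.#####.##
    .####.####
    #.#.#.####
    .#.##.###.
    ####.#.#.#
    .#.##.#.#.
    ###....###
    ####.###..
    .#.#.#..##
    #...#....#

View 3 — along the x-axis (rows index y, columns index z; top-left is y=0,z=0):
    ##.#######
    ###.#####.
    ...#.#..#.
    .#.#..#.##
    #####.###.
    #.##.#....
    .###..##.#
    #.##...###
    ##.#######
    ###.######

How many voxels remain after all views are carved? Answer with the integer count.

before carving: 1000 voxels (10×10×10)
  1. axis=1 (XZ plane), |mask|=30  ⇒  voxels=300
  2. axis=2 (XY plane), |mask|=62  ⇒  voxels=186
  3. axis=0 (YZ plane), |mask|=67  ⇒  voxels=133

|visual hull| = 133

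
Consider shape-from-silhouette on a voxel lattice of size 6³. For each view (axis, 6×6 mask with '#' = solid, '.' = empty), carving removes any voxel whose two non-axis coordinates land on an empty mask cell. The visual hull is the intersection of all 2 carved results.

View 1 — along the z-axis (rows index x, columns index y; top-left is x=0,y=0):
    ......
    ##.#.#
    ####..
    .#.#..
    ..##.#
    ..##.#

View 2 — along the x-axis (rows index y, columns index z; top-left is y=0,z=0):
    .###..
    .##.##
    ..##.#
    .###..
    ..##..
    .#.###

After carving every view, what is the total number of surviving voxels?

voxel count = 54

initial block: 6^3 = 216
V1 z: intersect with XY mask (16 set) -- 96 left
V2 x: intersect with YZ mask (19 set) -- 54 left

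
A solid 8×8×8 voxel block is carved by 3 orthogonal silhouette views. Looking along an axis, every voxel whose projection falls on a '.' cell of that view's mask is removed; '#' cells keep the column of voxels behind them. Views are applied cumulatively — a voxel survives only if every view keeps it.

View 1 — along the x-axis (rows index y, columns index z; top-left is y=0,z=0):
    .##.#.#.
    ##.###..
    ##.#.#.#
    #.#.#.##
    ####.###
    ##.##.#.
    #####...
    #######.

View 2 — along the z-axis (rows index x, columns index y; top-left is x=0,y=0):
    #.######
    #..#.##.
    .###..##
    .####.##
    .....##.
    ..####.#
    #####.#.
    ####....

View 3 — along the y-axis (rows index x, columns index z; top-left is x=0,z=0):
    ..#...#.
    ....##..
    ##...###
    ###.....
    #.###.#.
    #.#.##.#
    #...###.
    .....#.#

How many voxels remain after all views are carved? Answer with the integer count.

before carving: 512 voxels (8×8×8)
  1. axis=0 (YZ plane), |mask|=43  ⇒  voxels=344
  2. axis=2 (XY plane), |mask|=39  ⇒  voxels=207
  3. axis=1 (XZ plane), |mask|=28  ⇒  voxels=89

|visual hull| = 89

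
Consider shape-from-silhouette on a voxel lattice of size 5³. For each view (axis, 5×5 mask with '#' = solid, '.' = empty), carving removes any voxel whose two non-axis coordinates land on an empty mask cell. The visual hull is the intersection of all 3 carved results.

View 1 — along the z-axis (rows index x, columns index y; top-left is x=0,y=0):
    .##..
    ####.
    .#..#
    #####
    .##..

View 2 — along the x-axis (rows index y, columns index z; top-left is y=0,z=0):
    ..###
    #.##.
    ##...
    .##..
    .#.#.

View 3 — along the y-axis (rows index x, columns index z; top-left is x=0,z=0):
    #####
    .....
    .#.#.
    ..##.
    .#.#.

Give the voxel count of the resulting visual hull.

|visual hull| = 16

initial block: 5^3 = 125
[1] z-view keeps 15 columns → grid now 75
[2] x-view keeps 12 columns → grid now 37
[3] y-view keeps 11 columns → grid now 16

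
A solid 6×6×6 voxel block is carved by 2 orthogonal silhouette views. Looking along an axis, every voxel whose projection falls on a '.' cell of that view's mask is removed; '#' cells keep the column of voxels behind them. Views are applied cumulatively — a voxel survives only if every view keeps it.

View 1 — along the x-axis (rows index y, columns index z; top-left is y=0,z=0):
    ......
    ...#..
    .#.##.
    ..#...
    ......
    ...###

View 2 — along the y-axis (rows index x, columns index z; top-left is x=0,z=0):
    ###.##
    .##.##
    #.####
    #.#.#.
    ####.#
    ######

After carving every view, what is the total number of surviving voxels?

remaining voxels: 34

full grid |V| = 216
after view 1 [x-axis, 8 of 36 cells solid] → remaining = 48
after view 2 [y-axis, 28 of 36 cells solid] → remaining = 34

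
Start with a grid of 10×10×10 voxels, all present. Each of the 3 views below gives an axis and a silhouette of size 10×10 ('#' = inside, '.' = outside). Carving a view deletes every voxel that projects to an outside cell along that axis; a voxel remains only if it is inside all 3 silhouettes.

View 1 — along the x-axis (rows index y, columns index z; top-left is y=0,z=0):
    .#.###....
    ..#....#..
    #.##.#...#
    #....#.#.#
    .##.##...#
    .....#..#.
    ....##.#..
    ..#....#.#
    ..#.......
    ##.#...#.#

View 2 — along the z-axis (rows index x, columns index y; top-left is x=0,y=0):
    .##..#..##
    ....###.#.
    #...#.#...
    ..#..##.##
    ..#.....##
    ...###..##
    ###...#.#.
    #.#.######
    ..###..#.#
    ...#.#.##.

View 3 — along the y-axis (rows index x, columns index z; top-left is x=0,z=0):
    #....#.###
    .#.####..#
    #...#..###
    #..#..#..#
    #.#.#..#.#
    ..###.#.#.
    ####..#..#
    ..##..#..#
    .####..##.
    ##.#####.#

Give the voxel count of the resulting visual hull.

remaining voxels: 76

initial block: 10^3 = 1000
[1] x-view keeps 34 columns → grid now 340
[2] z-view keeps 47 columns → grid now 157
[3] y-view keeps 54 columns → grid now 76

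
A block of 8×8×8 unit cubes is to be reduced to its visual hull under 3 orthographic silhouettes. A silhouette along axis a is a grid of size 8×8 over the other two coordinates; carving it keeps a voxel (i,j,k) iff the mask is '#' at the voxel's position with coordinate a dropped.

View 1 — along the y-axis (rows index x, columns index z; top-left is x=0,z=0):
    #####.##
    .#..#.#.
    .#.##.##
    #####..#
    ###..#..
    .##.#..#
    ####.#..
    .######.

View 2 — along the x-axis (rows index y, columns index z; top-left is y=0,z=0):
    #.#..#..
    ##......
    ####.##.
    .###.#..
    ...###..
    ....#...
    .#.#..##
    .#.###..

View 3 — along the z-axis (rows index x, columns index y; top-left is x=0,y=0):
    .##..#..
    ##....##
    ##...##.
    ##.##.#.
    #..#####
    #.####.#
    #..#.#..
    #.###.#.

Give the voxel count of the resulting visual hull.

before carving: 512 voxels (8×8×8)
carve view 1 (along y, XZ-mask fill 40/64): 320 voxels remain
carve view 2 (along x, YZ-mask fill 27/64): 140 voxels remain
carve view 3 (along z, XY-mask fill 36/64): 74 voxels remain

|visual hull| = 74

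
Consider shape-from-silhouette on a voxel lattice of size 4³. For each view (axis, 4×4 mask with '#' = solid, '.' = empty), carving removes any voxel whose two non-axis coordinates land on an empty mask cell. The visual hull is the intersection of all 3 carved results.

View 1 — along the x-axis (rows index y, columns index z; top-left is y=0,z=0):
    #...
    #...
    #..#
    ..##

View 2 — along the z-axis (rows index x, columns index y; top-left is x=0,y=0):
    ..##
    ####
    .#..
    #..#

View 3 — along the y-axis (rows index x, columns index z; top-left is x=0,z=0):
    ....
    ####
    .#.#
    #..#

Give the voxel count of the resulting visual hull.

before carving: 64 voxels (4×4×4)
step 1: project along x, AND mask (6/16) → |grid| = 24
step 2: project along z, AND mask (9/16) → |grid| = 14
step 3: project along y, AND mask (8/16) → |grid| = 8

8 voxels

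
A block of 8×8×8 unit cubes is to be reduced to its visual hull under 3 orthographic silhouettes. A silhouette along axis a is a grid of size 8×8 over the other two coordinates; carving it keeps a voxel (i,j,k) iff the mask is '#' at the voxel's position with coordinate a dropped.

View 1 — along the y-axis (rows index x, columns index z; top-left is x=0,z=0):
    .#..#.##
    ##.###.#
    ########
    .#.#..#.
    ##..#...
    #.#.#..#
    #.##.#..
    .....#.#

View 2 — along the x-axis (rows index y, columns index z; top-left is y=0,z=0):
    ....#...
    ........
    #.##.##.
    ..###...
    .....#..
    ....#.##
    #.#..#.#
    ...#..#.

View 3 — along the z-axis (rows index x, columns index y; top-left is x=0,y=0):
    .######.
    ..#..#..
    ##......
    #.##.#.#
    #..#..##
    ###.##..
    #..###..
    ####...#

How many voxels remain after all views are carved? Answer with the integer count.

before carving: 512 voxels (8×8×8)
[1] y-view keeps 34 columns → grid now 272
[2] x-view keeps 19 columns → grid now 77
[3] z-view keeps 33 columns → grid now 30

remaining voxels: 30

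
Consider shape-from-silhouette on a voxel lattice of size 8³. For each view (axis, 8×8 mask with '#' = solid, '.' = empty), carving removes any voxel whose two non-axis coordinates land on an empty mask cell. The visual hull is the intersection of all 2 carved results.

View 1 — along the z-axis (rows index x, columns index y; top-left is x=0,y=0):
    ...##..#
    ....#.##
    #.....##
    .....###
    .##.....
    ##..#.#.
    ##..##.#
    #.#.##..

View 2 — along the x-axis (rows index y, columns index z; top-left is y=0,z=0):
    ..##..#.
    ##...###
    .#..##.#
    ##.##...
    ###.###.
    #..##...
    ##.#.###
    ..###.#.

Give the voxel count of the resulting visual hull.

voxel count = 122

initial block: 8^3 = 512
[1] z-view keeps 27 columns → grid now 216
[2] x-view keeps 35 columns → grid now 122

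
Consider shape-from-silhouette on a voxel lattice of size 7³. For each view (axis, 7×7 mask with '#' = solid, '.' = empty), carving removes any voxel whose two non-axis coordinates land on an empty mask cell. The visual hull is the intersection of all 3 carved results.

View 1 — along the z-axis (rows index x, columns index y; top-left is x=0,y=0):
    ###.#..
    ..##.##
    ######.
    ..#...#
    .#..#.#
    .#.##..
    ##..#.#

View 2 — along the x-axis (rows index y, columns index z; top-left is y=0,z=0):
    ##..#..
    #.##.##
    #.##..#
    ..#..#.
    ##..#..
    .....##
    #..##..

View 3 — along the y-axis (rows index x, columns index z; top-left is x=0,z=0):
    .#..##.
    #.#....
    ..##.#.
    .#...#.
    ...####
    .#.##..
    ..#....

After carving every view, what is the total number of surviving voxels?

start: 7×7×7 = 343 voxels
step 1: project along z, AND mask (26/49) → |grid| = 182
step 2: project along x, AND mask (22/49) → |grid| = 87
step 3: project along y, AND mask (18/49) → |grid| = 27

27 voxels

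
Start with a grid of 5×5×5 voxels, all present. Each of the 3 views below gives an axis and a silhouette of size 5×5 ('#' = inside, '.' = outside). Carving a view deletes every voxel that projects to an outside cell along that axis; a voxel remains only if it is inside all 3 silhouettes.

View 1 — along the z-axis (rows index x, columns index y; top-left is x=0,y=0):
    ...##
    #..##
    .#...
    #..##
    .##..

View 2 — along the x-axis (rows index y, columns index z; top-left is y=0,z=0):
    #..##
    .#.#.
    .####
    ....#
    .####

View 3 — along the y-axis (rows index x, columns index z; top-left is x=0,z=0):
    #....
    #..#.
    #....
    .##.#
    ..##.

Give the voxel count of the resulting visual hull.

|visual hull| = 11

initial block: 5^3 = 125
carve view 1 (along z, XY-mask fill 11/25): 55 voxels remain
carve view 2 (along x, YZ-mask fill 14/25): 29 voxels remain
carve view 3 (along y, XZ-mask fill 9/25): 11 voxels remain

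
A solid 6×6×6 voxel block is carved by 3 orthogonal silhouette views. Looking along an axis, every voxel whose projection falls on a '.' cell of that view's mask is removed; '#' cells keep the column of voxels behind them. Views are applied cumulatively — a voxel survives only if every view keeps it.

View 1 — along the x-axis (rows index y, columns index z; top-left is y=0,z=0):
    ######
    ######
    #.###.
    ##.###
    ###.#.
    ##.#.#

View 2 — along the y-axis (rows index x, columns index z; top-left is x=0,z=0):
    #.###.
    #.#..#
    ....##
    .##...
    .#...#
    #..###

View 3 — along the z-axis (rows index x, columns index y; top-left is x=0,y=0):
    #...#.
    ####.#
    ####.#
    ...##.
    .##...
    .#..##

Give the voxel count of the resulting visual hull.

initial block: 6^3 = 216
V1 x: intersect with YZ mask (29 set) -- 174 left
V2 y: intersect with XZ mask (17 set) -- 81 left
V3 z: intersect with XY mask (19 set) -- 41 left

remaining voxels: 41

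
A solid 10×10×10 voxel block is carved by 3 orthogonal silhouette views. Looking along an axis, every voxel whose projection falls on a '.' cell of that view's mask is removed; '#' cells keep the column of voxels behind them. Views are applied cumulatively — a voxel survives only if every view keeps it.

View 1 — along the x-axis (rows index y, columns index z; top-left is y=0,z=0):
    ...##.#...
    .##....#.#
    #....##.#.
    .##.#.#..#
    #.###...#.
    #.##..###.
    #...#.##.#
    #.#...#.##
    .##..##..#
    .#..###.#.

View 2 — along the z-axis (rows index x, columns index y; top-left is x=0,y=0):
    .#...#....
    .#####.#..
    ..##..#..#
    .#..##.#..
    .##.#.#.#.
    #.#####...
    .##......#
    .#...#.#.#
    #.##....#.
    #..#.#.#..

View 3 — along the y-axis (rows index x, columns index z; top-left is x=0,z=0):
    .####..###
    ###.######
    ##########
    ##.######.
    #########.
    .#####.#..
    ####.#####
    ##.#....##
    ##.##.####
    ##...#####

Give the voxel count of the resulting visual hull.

initial block: 10^3 = 1000
  1. axis=0 (YZ plane), |mask|=47  ⇒  voxels=470
  2. axis=2 (XY plane), |mask|=42  ⇒  voxels=198
  3. axis=1 (XZ plane), |mask|=78  ⇒  voxels=149

149 voxels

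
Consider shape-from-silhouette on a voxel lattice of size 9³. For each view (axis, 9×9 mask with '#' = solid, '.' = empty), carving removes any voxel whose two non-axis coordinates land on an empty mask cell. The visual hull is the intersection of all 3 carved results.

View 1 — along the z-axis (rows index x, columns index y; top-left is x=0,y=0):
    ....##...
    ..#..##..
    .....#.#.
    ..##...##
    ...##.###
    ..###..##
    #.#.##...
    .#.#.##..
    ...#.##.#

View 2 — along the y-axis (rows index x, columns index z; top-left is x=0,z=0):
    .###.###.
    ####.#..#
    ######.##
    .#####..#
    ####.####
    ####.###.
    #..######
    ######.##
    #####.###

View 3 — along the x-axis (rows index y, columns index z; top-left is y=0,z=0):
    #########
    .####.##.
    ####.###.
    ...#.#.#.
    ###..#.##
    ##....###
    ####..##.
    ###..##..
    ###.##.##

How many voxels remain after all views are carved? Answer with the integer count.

remaining voxels: 148

full grid |V| = 729
  1. axis=2 (XY plane), |mask|=33  ⇒  voxels=297
  2. axis=1 (XZ plane), |mask|=64  ⇒  voxels=237
  3. axis=0 (YZ plane), |mask|=54  ⇒  voxels=148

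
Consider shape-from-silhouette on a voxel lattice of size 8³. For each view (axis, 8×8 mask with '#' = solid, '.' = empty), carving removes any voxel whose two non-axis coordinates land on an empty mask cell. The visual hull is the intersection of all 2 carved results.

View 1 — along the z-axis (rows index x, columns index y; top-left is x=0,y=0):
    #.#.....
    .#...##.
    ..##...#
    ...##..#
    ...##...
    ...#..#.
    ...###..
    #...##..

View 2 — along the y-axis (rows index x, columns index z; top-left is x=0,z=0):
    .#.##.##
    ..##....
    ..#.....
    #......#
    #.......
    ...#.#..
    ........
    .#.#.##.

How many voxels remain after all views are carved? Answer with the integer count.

full grid |V| = 512
  1. axis=2 (XY plane), |mask|=21  ⇒  voxels=168
  2. axis=1 (XZ plane), |mask|=17  ⇒  voxels=43

remaining voxels: 43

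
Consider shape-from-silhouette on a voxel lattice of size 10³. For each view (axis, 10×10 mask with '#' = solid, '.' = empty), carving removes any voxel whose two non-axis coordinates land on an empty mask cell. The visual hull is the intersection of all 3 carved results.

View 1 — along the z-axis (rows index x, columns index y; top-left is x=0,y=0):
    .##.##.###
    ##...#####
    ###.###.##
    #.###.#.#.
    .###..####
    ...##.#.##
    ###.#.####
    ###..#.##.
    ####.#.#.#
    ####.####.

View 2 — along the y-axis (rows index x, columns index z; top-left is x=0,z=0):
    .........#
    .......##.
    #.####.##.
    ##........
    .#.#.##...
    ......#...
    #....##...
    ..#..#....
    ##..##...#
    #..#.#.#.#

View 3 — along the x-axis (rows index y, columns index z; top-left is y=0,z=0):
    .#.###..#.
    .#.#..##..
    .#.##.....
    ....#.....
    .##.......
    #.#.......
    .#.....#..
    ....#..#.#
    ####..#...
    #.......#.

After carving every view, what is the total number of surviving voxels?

full grid |V| = 1000
[1] z-view keeps 69 columns → grid now 690
[2] y-view keeps 32 columns → grid now 233
[3] x-view keeps 29 columns → grid now 69

69 voxels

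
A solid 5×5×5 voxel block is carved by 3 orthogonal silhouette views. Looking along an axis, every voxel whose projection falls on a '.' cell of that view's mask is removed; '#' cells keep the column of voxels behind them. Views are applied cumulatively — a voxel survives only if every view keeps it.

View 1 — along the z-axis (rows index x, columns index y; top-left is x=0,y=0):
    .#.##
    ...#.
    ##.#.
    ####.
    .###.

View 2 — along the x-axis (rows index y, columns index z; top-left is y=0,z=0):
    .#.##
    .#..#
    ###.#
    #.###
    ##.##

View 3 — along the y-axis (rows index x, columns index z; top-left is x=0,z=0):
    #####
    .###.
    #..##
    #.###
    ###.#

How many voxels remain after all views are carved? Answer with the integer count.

start: 5×5×5 = 125 voxels
step 1: project along z, AND mask (14/25) → |grid| = 70
step 2: project along x, AND mask (17/25) → |grid| = 46
step 3: project along y, AND mask (19/25) → |grid| = 37

|visual hull| = 37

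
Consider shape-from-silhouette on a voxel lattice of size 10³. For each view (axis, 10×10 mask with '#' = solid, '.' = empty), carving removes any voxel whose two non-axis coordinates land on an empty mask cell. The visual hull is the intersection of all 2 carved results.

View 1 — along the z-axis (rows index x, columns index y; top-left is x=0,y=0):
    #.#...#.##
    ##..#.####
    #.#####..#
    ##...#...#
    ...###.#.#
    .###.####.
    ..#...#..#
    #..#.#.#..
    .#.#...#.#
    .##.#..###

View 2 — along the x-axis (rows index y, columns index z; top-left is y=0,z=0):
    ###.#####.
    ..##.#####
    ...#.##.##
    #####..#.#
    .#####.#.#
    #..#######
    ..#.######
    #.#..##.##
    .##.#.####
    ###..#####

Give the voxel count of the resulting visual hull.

voxel count = 366

full grid |V| = 1000
carve view 1 (along z, XY-mask fill 52/100): 520 voxels remain
carve view 2 (along x, YZ-mask fill 70/100): 366 voxels remain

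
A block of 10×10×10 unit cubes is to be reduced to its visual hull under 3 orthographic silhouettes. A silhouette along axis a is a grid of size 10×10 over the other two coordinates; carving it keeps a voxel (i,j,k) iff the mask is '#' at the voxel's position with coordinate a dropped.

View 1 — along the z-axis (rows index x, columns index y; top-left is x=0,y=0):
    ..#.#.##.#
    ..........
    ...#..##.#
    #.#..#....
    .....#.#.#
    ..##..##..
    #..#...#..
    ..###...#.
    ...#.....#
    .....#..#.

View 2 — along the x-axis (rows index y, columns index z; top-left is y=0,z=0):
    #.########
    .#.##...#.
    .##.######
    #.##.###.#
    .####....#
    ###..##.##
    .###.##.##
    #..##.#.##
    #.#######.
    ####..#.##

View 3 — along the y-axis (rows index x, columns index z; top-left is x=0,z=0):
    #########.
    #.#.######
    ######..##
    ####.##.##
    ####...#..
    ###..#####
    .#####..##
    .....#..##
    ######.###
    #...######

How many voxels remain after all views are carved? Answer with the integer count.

147 voxels

initial block: 10^3 = 1000
  1. axis=2 (XY plane), |mask|=30  ⇒  voxels=300
  2. axis=0 (YZ plane), |mask|=68  ⇒  voxels=211
  3. axis=1 (XZ plane), |mask|=72  ⇒  voxels=147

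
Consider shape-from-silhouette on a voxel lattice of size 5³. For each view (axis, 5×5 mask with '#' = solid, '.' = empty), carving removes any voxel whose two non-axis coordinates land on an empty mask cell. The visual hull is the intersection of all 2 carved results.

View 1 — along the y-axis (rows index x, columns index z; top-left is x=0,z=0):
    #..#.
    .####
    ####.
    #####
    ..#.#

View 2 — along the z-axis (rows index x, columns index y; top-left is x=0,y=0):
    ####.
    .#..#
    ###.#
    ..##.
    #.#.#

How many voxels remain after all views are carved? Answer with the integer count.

full grid |V| = 125
carve view 1 (along y, XZ-mask fill 17/25): 85 voxels remain
carve view 2 (along z, XY-mask fill 15/25): 48 voxels remain

remaining voxels: 48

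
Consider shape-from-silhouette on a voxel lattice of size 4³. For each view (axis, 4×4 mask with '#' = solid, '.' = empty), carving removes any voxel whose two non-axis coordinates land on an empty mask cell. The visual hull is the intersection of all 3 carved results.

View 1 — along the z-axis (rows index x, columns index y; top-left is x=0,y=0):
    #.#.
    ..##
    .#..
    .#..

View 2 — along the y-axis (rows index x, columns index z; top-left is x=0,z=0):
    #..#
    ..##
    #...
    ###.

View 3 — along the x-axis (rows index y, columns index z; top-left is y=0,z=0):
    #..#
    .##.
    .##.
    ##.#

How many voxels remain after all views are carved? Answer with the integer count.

6 voxels

initial block: 4^3 = 64
V1 z: intersect with XY mask (6 set) -- 24 left
V2 y: intersect with XZ mask (8 set) -- 12 left
V3 x: intersect with YZ mask (9 set) -- 6 left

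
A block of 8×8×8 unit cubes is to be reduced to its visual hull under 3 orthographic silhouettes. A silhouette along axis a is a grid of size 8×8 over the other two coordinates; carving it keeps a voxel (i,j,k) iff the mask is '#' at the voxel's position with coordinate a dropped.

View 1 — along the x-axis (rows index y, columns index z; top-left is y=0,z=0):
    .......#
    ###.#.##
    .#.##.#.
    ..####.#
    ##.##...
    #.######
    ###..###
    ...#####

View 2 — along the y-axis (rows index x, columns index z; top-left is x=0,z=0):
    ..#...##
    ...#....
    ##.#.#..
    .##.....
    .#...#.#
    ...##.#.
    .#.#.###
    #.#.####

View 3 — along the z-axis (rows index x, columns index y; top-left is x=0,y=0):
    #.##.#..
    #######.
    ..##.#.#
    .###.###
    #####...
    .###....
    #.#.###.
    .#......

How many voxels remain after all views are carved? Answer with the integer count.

start: 8×8×8 = 512 voxels
[1] x-view keeps 38 columns → grid now 304
[2] y-view keeps 27 columns → grid now 128
[3] z-view keeps 35 columns → grid now 60

|visual hull| = 60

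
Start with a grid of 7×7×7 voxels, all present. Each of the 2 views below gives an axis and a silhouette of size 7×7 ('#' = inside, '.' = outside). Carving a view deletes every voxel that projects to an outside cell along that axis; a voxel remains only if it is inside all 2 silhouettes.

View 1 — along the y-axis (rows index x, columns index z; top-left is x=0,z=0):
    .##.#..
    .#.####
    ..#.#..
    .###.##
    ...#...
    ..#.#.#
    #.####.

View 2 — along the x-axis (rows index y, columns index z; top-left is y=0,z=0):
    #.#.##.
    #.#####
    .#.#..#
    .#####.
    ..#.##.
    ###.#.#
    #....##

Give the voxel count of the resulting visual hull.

remaining voxels: 102

before carving: 343 voxels (7×7×7)
step 1: project along y, AND mask (24/49) → |grid| = 168
step 2: project along x, AND mask (29/49) → |grid| = 102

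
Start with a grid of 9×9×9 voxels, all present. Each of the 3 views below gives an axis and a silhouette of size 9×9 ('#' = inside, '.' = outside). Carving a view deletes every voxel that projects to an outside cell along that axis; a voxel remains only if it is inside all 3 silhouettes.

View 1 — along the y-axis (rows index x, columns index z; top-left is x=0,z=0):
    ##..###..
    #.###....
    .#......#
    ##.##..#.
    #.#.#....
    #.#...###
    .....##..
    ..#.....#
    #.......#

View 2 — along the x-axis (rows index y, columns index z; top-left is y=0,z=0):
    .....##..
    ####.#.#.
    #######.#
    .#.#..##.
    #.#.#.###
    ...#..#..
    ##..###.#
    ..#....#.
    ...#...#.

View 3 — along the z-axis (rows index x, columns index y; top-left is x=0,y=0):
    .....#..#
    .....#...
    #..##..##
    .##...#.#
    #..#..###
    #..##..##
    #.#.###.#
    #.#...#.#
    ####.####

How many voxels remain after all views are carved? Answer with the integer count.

before carving: 729 voxels (9×9×9)
after view 1 [y-axis, 30 of 81 cells solid] → remaining = 270
after view 2 [x-axis, 38 of 81 cells solid] → remaining = 122
after view 3 [z-axis, 40 of 81 cells solid] → remaining = 47

voxel count = 47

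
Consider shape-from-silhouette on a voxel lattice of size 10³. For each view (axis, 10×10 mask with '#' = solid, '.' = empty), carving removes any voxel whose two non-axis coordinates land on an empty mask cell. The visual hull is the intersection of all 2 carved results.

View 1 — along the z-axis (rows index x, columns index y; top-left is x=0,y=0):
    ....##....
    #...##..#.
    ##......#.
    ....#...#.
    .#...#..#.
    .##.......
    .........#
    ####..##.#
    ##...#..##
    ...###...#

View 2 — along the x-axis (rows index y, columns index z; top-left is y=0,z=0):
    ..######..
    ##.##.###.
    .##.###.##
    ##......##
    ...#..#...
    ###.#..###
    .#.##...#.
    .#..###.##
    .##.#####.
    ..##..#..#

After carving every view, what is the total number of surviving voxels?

before carving: 1000 voxels (10×10×10)
  1. axis=2 (XY plane), |mask|=33  ⇒  voxels=330
  2. axis=0 (YZ plane), |mask|=54  ⇒  voxels=185

remaining voxels: 185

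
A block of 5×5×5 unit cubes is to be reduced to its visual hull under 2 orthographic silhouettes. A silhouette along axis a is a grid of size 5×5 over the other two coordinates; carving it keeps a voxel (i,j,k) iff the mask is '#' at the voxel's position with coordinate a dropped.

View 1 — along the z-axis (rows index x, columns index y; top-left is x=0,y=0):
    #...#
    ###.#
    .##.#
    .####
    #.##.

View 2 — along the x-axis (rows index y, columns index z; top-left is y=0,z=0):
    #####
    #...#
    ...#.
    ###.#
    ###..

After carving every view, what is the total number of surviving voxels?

initial block: 5^3 = 125
after view 1 [z-axis, 16 of 25 cells solid] → remaining = 80
after view 2 [x-axis, 15 of 25 cells solid] → remaining = 45

remaining voxels: 45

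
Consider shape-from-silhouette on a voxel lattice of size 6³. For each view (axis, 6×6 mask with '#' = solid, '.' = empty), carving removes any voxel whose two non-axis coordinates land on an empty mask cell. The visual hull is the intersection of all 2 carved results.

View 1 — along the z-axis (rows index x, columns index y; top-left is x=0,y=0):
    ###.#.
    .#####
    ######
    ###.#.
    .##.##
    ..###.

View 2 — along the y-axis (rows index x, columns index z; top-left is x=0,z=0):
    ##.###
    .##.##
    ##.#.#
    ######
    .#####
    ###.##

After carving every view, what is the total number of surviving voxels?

start: 6×6×6 = 216 voxels
step 1: project along z, AND mask (26/36) → |grid| = 156
step 2: project along y, AND mask (29/36) → |grid| = 123

voxel count = 123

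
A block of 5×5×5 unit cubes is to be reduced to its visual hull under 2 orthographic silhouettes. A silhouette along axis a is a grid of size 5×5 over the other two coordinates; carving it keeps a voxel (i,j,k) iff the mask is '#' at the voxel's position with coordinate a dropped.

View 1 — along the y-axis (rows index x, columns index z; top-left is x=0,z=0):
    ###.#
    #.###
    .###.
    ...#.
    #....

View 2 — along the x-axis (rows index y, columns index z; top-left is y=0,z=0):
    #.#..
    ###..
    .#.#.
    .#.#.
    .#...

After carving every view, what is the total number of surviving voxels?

start: 5×5×5 = 125 voxels
  1. axis=1 (XZ plane), |mask|=13  ⇒  voxels=65
  2. axis=0 (YZ plane), |mask|=10  ⇒  voxels=26

26 voxels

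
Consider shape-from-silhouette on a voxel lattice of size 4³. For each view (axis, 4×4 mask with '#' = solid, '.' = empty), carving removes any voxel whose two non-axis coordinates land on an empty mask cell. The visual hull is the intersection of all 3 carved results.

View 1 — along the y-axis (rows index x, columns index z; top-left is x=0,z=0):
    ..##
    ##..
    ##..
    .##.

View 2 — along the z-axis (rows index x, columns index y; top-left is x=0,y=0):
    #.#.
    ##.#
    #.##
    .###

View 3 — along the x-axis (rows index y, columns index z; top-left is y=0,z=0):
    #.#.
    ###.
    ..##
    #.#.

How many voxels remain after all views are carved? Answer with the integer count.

full grid |V| = 64
[1] y-view keeps 8 columns → grid now 32
[2] z-view keeps 11 columns → grid now 22
[3] x-view keeps 9 columns → grid now 13

13 voxels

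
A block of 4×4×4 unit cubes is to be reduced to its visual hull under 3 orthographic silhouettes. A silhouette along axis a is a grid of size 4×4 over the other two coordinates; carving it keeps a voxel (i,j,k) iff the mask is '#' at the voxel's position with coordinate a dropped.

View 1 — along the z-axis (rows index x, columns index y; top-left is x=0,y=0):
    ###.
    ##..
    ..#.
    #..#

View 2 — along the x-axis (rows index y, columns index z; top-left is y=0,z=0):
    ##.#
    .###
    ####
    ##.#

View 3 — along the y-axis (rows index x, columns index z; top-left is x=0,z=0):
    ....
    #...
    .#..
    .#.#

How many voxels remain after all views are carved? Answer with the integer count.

before carving: 64 voxels (4×4×4)
after view 1 [z-axis, 8 of 16 cells solid] → remaining = 32
after view 2 [x-axis, 13 of 16 cells solid] → remaining = 26
after view 3 [y-axis, 4 of 16 cells solid] → remaining = 6

remaining voxels: 6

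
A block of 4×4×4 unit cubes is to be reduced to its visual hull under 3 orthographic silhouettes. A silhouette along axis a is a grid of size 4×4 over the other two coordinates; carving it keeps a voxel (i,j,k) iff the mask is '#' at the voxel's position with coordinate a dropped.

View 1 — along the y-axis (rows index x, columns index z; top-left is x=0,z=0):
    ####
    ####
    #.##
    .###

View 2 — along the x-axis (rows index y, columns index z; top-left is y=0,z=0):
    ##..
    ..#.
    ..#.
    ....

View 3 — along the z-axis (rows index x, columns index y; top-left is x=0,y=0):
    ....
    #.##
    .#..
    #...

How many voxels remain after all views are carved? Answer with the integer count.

initial block: 4^3 = 64
V1 y: intersect with XZ mask (14 set) -- 56 left
V2 x: intersect with YZ mask (4 set) -- 14 left
V3 z: intersect with XY mask (5 set) -- 5 left

|visual hull| = 5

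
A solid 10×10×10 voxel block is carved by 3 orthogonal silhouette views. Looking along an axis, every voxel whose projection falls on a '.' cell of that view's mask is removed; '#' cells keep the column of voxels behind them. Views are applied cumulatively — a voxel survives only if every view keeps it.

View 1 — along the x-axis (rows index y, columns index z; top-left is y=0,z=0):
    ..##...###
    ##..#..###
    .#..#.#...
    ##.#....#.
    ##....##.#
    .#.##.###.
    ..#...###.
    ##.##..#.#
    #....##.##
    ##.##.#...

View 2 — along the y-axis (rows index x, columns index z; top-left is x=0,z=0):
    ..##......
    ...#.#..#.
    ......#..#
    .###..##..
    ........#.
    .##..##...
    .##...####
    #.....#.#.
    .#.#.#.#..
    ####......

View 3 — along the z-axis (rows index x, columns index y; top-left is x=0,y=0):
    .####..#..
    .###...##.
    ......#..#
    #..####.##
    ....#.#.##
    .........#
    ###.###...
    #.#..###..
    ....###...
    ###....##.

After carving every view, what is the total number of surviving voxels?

before carving: 1000 voxels (10×10×10)
  1. axis=0 (YZ plane), |mask|=49  ⇒  voxels=490
  2. axis=1 (XZ plane), |mask|=34  ⇒  voxels=167
  3. axis=2 (XY plane), |mask|=43  ⇒  voxels=77

|visual hull| = 77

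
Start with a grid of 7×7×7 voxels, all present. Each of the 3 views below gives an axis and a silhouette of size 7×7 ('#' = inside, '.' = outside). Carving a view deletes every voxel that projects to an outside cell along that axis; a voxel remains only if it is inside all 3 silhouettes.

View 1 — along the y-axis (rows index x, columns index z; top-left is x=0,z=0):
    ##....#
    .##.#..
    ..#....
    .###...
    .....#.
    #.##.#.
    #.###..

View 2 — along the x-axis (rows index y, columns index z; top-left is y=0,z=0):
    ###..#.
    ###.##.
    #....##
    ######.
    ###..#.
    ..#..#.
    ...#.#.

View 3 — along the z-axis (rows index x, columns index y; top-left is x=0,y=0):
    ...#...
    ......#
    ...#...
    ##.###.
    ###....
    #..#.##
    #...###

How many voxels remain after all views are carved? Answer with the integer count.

full grid |V| = 343
  1. axis=1 (XZ plane), |mask|=19  ⇒  voxels=133
  2. axis=0 (YZ plane), |mask|=26  ⇒  voxels=77
  3. axis=2 (XY plane), |mask|=19  ⇒  voxels=33

voxel count = 33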